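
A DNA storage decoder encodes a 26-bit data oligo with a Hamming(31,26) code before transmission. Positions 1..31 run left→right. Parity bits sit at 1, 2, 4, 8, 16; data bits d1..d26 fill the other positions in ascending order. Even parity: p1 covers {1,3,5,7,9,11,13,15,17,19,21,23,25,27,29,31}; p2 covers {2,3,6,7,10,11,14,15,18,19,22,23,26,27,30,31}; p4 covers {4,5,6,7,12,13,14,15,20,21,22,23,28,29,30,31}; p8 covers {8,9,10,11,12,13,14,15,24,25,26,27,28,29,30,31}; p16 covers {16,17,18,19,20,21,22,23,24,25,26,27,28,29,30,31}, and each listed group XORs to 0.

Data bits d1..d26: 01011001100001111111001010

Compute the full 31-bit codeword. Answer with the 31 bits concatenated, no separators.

0100101110011001001111111001010

Place data at non-parity positions: p1 p2 0 p4 1 0 1 p8 1 0 0 1 1 0 0 p16 0 0 1 1 1 1 1 1 1 0 0 1 0 1 0
p1 (pos 1,3,5,7,9,11,13,15,17,19,21,23,25,27,29,31): XOR of data positions = 0⊕1⊕1⊕1⊕0⊕1⊕0⊕0⊕1⊕1⊕1⊕1⊕0⊕0⊕0 = 0
p2 (pos 2,3,6,7,10,11,14,15,18,19,22,23,26,27,30,31): XOR of data positions = 0⊕0⊕1⊕0⊕0⊕0⊕0⊕0⊕1⊕1⊕1⊕0⊕0⊕1⊕0 = 1
p4 (pos 4,5,6,7,12,13,14,15,20,21,22,23,28,29,30,31): XOR of data positions = 1⊕0⊕1⊕1⊕1⊕0⊕0⊕1⊕1⊕1⊕1⊕1⊕0⊕1⊕0 = 0
p8 (pos 8,9,10,11,12,13,14,15,24,25,26,27,28,29,30,31): XOR of data positions = 1⊕0⊕0⊕1⊕1⊕0⊕0⊕1⊕1⊕0⊕0⊕1⊕0⊕1⊕0 = 1
p16 (pos 16,17,18,19,20,21,22,23,24,25,26,27,28,29,30,31): XOR of data positions = 0⊕0⊕1⊕1⊕1⊕1⊕1⊕1⊕1⊕0⊕0⊕1⊕0⊕1⊕0 = 1
Codeword: 0100101110011001001111111001010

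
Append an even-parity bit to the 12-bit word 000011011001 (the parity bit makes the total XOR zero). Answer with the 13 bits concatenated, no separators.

0000110110011

XOR of the 12 data bits: 0⊕0⊕0⊕0⊕1⊕1⊕0⊕1⊕1⊕0⊕0⊕1 = 1
Parity bit = 1 (so all 13 bits XOR to 0).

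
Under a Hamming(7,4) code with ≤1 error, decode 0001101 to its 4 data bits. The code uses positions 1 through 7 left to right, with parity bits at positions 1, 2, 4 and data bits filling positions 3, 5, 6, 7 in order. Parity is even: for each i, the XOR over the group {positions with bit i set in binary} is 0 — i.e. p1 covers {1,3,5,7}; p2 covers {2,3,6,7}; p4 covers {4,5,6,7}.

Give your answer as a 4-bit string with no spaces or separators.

s1 (pos 1,3,5,7): 0⊕0⊕1⊕1 = 0
s2 (pos 2,3,6,7): 0⊕0⊕0⊕1 = 1
s4 (pos 4,5,6,7): 1⊕1⊕0⊕1 = 1
Syndrome s4…s1 = 110 → error at position 6.
Flip position 6: 0001101 → 0001111
Read data bits from positions 3,5,6,7: 0111

0111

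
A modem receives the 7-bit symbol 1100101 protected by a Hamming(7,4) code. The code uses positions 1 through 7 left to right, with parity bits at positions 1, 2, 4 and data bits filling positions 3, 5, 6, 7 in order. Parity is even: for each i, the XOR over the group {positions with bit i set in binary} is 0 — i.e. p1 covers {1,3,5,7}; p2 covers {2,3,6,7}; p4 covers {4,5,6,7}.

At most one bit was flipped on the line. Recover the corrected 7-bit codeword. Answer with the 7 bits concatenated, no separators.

s1 (pos 1,3,5,7): 1⊕0⊕1⊕1 = 1
s2 (pos 2,3,6,7): 1⊕0⊕0⊕1 = 0
s4 (pos 4,5,6,7): 0⊕1⊕0⊕1 = 0
Syndrome s4…s1 = 001 → error at position 1.
Flip position 1: 1100101 → 0100101

0100101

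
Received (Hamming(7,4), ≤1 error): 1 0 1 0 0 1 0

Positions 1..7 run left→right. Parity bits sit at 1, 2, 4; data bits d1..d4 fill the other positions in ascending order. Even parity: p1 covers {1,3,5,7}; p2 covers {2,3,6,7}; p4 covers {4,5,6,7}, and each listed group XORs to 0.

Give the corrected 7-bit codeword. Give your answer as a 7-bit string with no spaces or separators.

s1 (pos 1,3,5,7): 1⊕1⊕0⊕0 = 0
s2 (pos 2,3,6,7): 0⊕1⊕1⊕0 = 0
s4 (pos 4,5,6,7): 0⊕0⊕1⊕0 = 1
Syndrome s4…s1 = 100 → error at position 4.
Flip position 4: 1010010 → 1011010

1011010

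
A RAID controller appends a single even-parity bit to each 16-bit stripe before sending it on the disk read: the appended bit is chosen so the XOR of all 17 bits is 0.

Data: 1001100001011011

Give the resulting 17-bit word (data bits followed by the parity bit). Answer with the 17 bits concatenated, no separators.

10011000010110110

XOR of the 16 data bits: 1⊕0⊕0⊕1⊕1⊕0⊕0⊕0⊕0⊕1⊕0⊕1⊕1⊕0⊕1⊕1 = 0
Parity bit = 0 (so all 17 bits XOR to 0).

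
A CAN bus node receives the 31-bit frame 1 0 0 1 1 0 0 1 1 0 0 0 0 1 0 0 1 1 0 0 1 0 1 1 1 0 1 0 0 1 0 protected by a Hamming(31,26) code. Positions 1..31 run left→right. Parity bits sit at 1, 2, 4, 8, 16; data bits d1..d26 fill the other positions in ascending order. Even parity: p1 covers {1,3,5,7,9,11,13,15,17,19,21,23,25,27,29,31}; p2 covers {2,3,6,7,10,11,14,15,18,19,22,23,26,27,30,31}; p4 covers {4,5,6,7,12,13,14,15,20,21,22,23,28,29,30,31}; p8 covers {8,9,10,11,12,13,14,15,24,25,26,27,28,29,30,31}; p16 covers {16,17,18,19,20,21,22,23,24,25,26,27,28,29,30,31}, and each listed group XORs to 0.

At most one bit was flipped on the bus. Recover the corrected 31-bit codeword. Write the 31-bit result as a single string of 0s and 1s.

s1 (pos 1,3,5,7,9,11,13,15,17,19,21,23,25,27,29,31): 1⊕0⊕1⊕0⊕1⊕0⊕0⊕0⊕1⊕0⊕1⊕1⊕1⊕1⊕0⊕0 = 0
s2 (pos 2,3,6,7,10,11,14,15,18,19,22,23,26,27,30,31): 0⊕0⊕0⊕0⊕0⊕0⊕1⊕0⊕1⊕0⊕0⊕1⊕0⊕1⊕1⊕0 = 1
s4 (pos 4,5,6,7,12,13,14,15,20,21,22,23,28,29,30,31): 1⊕1⊕0⊕0⊕0⊕0⊕1⊕0⊕0⊕1⊕0⊕1⊕0⊕0⊕1⊕0 = 0
s8 (pos 8,9,10,11,12,13,14,15,24,25,26,27,28,29,30,31): 1⊕1⊕0⊕0⊕0⊕0⊕1⊕0⊕1⊕1⊕0⊕1⊕0⊕0⊕1⊕0 = 1
s16 (pos 16,17,18,19,20,21,22,23,24,25,26,27,28,29,30,31): 0⊕1⊕1⊕0⊕0⊕1⊕0⊕1⊕1⊕1⊕0⊕1⊕0⊕0⊕1⊕0 = 0
Syndrome s16…s1 = 01010 → error at position 10.
Flip position 10: 1001100110000100110010111010010 → 1001100111000100110010111010010

1001100111000100110010111010010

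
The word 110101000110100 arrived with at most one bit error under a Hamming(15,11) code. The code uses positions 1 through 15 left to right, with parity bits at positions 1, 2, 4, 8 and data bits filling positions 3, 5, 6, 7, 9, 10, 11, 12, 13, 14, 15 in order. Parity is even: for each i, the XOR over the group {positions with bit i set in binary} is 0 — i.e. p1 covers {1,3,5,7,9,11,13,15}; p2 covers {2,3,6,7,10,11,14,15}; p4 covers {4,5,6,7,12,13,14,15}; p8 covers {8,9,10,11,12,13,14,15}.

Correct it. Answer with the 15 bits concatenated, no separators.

s1 (pos 1,3,5,7,9,11,13,15): 1⊕0⊕0⊕0⊕0⊕1⊕1⊕0 = 1
s2 (pos 2,3,6,7,10,11,14,15): 1⊕0⊕1⊕0⊕1⊕1⊕0⊕0 = 0
s4 (pos 4,5,6,7,12,13,14,15): 1⊕0⊕1⊕0⊕0⊕1⊕0⊕0 = 1
s8 (pos 8,9,10,11,12,13,14,15): 0⊕0⊕1⊕1⊕0⊕1⊕0⊕0 = 1
Syndrome s8…s1 = 1101 → error at position 13.
Flip position 13: 110101000110100 → 110101000110000

110101000110000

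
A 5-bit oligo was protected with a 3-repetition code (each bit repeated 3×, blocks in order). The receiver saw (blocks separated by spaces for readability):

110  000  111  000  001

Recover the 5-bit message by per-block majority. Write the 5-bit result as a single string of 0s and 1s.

Block 1 (110): 2 ones → 1
Block 2 (000): 0 ones → 0
Block 3 (111): 3 ones → 1
Block 4 (000): 0 ones → 0
Block 5 (001): 1 one → 0

10100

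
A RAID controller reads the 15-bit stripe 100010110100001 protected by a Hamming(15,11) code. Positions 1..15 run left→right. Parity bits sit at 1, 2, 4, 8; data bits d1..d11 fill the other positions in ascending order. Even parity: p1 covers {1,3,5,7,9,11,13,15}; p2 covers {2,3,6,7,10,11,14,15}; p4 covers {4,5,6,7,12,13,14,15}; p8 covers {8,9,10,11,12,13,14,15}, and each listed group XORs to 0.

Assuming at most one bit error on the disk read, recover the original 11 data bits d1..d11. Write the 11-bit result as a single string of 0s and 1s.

01010100011

s1 (pos 1,3,5,7,9,11,13,15): 1⊕0⊕1⊕1⊕0⊕0⊕0⊕1 = 0
s2 (pos 2,3,6,7,10,11,14,15): 0⊕0⊕0⊕1⊕1⊕0⊕0⊕1 = 1
s4 (pos 4,5,6,7,12,13,14,15): 0⊕1⊕0⊕1⊕0⊕0⊕0⊕1 = 1
s8 (pos 8,9,10,11,12,13,14,15): 1⊕0⊕1⊕0⊕0⊕0⊕0⊕1 = 1
Syndrome s8…s1 = 1110 → error at position 14.
Flip position 14: 100010110100001 → 100010110100011
Read data bits from positions 3,5,6,7,9,10,11,12,13,14,15: 01010100011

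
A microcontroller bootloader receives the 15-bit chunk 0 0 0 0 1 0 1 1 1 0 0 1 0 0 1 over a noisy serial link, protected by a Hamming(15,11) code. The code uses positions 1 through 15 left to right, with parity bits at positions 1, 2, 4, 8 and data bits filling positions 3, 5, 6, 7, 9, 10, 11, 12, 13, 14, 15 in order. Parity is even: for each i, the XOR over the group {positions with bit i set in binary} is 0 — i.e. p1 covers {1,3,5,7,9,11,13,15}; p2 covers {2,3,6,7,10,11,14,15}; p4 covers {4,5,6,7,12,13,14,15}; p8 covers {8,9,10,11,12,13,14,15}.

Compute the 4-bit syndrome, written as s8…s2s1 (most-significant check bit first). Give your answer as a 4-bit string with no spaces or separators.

0000

s1 (pos 1,3,5,7,9,11,13,15): 0⊕0⊕1⊕1⊕1⊕0⊕0⊕1 = 0
s2 (pos 2,3,6,7,10,11,14,15): 0⊕0⊕0⊕1⊕0⊕0⊕0⊕1 = 0
s4 (pos 4,5,6,7,12,13,14,15): 0⊕1⊕0⊕1⊕1⊕0⊕0⊕1 = 0
s8 (pos 8,9,10,11,12,13,14,15): 1⊕1⊕0⊕0⊕1⊕0⊕0⊕1 = 0
Syndrome s8…s1 = 0000 → no error.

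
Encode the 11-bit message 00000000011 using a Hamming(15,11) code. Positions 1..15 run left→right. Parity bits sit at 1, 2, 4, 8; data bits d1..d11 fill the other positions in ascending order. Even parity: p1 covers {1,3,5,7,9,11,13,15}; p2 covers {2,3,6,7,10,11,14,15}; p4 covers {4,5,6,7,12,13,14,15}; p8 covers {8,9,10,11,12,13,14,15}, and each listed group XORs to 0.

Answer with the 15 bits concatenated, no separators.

100000000000011

Place data at non-parity positions: p1 p2 0 p4 0 0 0 p8 0 0 0 0 0 1 1
p1 (pos 1,3,5,7,9,11,13,15): XOR of data positions = 0⊕0⊕0⊕0⊕0⊕0⊕1 = 1
p2 (pos 2,3,6,7,10,11,14,15): XOR of data positions = 0⊕0⊕0⊕0⊕0⊕1⊕1 = 0
p4 (pos 4,5,6,7,12,13,14,15): XOR of data positions = 0⊕0⊕0⊕0⊕0⊕1⊕1 = 0
p8 (pos 8,9,10,11,12,13,14,15): XOR of data positions = 0⊕0⊕0⊕0⊕0⊕1⊕1 = 0
Codeword: 100000000000011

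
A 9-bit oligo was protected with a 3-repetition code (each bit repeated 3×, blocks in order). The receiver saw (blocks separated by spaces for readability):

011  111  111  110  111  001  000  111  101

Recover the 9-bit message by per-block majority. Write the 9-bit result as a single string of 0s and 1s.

Block 1 (011): 2 ones → 1
Block 2 (111): 3 ones → 1
Block 3 (111): 3 ones → 1
Block 4 (110): 2 ones → 1
Block 5 (111): 3 ones → 1
Block 6 (001): 1 one → 0
Block 7 (000): 0 ones → 0
Block 8 (111): 3 ones → 1
Block 9 (101): 2 ones → 1

111110011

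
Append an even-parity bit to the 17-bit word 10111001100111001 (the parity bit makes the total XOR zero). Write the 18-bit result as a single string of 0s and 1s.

101110011001110010

XOR of the 17 data bits: 1⊕0⊕1⊕1⊕1⊕0⊕0⊕1⊕1⊕0⊕0⊕1⊕1⊕1⊕0⊕0⊕1 = 0
Parity bit = 0 (so all 18 bits XOR to 0).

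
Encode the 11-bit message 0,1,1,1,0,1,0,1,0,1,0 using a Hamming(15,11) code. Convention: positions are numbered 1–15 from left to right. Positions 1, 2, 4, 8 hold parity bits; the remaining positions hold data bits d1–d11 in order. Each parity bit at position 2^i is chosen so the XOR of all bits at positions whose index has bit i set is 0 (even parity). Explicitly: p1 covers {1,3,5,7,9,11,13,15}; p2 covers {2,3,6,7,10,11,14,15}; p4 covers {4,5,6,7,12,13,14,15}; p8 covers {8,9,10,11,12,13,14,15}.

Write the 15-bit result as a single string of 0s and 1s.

000111110101010

Place data at non-parity positions: p1 p2 0 p4 1 1 1 p8 0 1 0 1 0 1 0
p1 (pos 1,3,5,7,9,11,13,15): XOR of data positions = 0⊕1⊕1⊕0⊕0⊕0⊕0 = 0
p2 (pos 2,3,6,7,10,11,14,15): XOR of data positions = 0⊕1⊕1⊕1⊕0⊕1⊕0 = 0
p4 (pos 4,5,6,7,12,13,14,15): XOR of data positions = 1⊕1⊕1⊕1⊕0⊕1⊕0 = 1
p8 (pos 8,9,10,11,12,13,14,15): XOR of data positions = 0⊕1⊕0⊕1⊕0⊕1⊕0 = 1
Codeword: 000111110101010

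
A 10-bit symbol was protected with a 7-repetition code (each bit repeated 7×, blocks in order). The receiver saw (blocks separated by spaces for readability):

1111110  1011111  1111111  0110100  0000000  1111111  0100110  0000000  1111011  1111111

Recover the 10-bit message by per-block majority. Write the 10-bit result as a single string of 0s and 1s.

1110010011

Block 1 (1111110): 6 ones → 1
Block 2 (1011111): 6 ones → 1
Block 3 (1111111): 7 ones → 1
Block 4 (0110100): 3 ones → 0
Block 5 (0000000): 0 ones → 0
Block 6 (1111111): 7 ones → 1
Block 7 (0100110): 3 ones → 0
Block 8 (0000000): 0 ones → 0
Block 9 (1111011): 6 ones → 1
Block 10 (1111111): 7 ones → 1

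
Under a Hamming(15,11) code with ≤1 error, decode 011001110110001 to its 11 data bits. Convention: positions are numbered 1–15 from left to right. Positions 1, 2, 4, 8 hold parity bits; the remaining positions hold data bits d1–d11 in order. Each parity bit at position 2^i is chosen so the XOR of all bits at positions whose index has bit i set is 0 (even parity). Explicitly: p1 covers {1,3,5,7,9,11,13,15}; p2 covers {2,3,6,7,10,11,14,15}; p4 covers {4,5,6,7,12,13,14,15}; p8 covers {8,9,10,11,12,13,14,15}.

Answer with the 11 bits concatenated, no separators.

s1 (pos 1,3,5,7,9,11,13,15): 0⊕1⊕0⊕1⊕0⊕1⊕0⊕1 = 0
s2 (pos 2,3,6,7,10,11,14,15): 1⊕1⊕1⊕1⊕1⊕1⊕0⊕1 = 1
s4 (pos 4,5,6,7,12,13,14,15): 0⊕0⊕1⊕1⊕0⊕0⊕0⊕1 = 1
s8 (pos 8,9,10,11,12,13,14,15): 1⊕0⊕1⊕1⊕0⊕0⊕0⊕1 = 0
Syndrome s8…s1 = 0110 → error at position 6.
Flip position 6: 011001110110001 → 011000110110001
Read data bits from positions 3,5,6,7,9,10,11,12,13,14,15: 10010110001

10010110001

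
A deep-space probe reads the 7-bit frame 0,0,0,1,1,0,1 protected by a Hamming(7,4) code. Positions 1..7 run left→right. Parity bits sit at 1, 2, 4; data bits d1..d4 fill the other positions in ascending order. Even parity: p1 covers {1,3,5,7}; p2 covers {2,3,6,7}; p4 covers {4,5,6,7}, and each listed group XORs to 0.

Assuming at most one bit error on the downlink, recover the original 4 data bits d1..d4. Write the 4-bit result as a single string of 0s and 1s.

0111

s1 (pos 1,3,5,7): 0⊕0⊕1⊕1 = 0
s2 (pos 2,3,6,7): 0⊕0⊕0⊕1 = 1
s4 (pos 4,5,6,7): 1⊕1⊕0⊕1 = 1
Syndrome s4…s1 = 110 → error at position 6.
Flip position 6: 0001101 → 0001111
Read data bits from positions 3,5,6,7: 0111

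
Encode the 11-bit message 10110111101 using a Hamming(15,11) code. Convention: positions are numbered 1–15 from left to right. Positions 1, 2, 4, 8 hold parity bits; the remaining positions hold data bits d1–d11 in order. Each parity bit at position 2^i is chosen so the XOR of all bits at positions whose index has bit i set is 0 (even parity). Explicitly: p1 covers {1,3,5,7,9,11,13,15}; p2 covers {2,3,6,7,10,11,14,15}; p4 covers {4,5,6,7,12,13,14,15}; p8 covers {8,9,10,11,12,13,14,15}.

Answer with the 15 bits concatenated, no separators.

Place data at non-parity positions: p1 p2 1 p4 0 1 1 p8 0 1 1 1 1 0 1
p1 (pos 1,3,5,7,9,11,13,15): XOR of data positions = 1⊕0⊕1⊕0⊕1⊕1⊕1 = 1
p2 (pos 2,3,6,7,10,11,14,15): XOR of data positions = 1⊕1⊕1⊕1⊕1⊕0⊕1 = 0
p4 (pos 4,5,6,7,12,13,14,15): XOR of data positions = 0⊕1⊕1⊕1⊕1⊕0⊕1 = 1
p8 (pos 8,9,10,11,12,13,14,15): XOR of data positions = 0⊕1⊕1⊕1⊕1⊕0⊕1 = 1
Codeword: 101101110111101

101101110111101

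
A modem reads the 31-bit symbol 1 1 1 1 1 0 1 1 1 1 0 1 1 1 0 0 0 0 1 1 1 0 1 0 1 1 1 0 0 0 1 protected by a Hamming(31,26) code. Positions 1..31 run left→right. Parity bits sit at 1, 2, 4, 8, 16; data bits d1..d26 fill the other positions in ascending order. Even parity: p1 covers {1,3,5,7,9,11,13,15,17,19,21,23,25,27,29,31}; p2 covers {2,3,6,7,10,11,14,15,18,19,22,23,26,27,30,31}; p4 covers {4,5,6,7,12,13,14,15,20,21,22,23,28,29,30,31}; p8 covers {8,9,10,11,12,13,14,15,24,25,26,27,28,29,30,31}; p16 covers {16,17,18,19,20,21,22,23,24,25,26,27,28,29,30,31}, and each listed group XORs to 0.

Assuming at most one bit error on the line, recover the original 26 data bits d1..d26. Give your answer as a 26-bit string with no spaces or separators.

11011101110001110101110001

s1 (pos 1,3,5,7,9,11,13,15,17,19,21,23,25,27,29,31): 1⊕1⊕1⊕1⊕1⊕0⊕1⊕0⊕0⊕1⊕1⊕1⊕1⊕1⊕0⊕1 = 0
s2 (pos 2,3,6,7,10,11,14,15,18,19,22,23,26,27,30,31): 1⊕1⊕0⊕1⊕1⊕0⊕1⊕0⊕0⊕1⊕0⊕1⊕1⊕1⊕0⊕1 = 0
s4 (pos 4,5,6,7,12,13,14,15,20,21,22,23,28,29,30,31): 1⊕1⊕0⊕1⊕1⊕1⊕1⊕0⊕1⊕1⊕0⊕1⊕0⊕0⊕0⊕1 = 0
s8 (pos 8,9,10,11,12,13,14,15,24,25,26,27,28,29,30,31): 1⊕1⊕1⊕0⊕1⊕1⊕1⊕0⊕0⊕1⊕1⊕1⊕0⊕0⊕0⊕1 = 0
s16 (pos 16,17,18,19,20,21,22,23,24,25,26,27,28,29,30,31): 0⊕0⊕0⊕1⊕1⊕1⊕0⊕1⊕0⊕1⊕1⊕1⊕0⊕0⊕0⊕1 = 0
Syndrome s16…s1 = 00000 → no error.
Read data bits from positions 3,5,6,7,9,10,11,12,13,14,15,17,18,19,20,21,22,23,24,25,26,27,28,29,30,31: 11011101110001110101110001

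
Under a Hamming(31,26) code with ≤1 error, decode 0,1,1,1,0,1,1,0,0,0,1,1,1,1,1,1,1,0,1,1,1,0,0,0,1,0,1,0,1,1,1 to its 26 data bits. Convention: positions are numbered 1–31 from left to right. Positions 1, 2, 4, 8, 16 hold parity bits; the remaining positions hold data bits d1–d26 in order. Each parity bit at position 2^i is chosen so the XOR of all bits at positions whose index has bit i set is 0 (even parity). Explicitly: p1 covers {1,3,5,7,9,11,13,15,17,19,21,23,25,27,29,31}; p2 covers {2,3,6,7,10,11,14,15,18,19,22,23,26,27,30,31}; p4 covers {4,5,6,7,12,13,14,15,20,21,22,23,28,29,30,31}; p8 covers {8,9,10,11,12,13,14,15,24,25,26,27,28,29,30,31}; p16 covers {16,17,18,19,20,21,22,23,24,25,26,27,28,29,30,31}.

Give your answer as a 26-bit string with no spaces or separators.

s1 (pos 1,3,5,7,9,11,13,15,17,19,21,23,25,27,29,31): 0⊕1⊕0⊕1⊕0⊕1⊕1⊕1⊕1⊕1⊕1⊕0⊕1⊕1⊕1⊕1 = 0
s2 (pos 2,3,6,7,10,11,14,15,18,19,22,23,26,27,30,31): 1⊕1⊕1⊕1⊕0⊕1⊕1⊕1⊕0⊕1⊕0⊕0⊕0⊕1⊕1⊕1 = 1
s4 (pos 4,5,6,7,12,13,14,15,20,21,22,23,28,29,30,31): 1⊕0⊕1⊕1⊕1⊕1⊕1⊕1⊕1⊕1⊕0⊕0⊕0⊕1⊕1⊕1 = 0
s8 (pos 8,9,10,11,12,13,14,15,24,25,26,27,28,29,30,31): 0⊕0⊕0⊕1⊕1⊕1⊕1⊕1⊕0⊕1⊕0⊕1⊕0⊕1⊕1⊕1 = 0
s16 (pos 16,17,18,19,20,21,22,23,24,25,26,27,28,29,30,31): 1⊕1⊕0⊕1⊕1⊕1⊕0⊕0⊕0⊕1⊕0⊕1⊕0⊕1⊕1⊕1 = 0
Syndrome s16…s1 = 00010 → error at position 2.
Flip position 2: 0111011000111111101110001010111 → 0011011000111111101110001010111
Read data bits from positions 3,5,6,7,9,10,11,12,13,14,15,17,18,19,20,21,22,23,24,25,26,27,28,29,30,31: 10110011111101110001010111

10110011111101110001010111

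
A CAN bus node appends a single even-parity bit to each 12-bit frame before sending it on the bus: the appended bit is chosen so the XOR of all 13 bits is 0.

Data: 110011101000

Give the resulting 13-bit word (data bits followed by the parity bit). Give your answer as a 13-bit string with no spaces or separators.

1100111010000

XOR of the 12 data bits: 1⊕1⊕0⊕0⊕1⊕1⊕1⊕0⊕1⊕0⊕0⊕0 = 0
Parity bit = 0 (so all 13 bits XOR to 0).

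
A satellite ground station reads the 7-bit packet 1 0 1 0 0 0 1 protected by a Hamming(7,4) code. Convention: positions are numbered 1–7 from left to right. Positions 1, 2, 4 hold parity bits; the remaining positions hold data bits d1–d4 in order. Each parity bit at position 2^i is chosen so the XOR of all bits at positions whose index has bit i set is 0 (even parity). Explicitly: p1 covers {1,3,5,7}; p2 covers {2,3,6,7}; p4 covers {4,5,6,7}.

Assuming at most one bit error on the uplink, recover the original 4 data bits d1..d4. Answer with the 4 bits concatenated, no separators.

1101

s1 (pos 1,3,5,7): 1⊕1⊕0⊕1 = 1
s2 (pos 2,3,6,7): 0⊕1⊕0⊕1 = 0
s4 (pos 4,5,6,7): 0⊕0⊕0⊕1 = 1
Syndrome s4…s1 = 101 → error at position 5.
Flip position 5: 1010001 → 1010101
Read data bits from positions 3,5,6,7: 1101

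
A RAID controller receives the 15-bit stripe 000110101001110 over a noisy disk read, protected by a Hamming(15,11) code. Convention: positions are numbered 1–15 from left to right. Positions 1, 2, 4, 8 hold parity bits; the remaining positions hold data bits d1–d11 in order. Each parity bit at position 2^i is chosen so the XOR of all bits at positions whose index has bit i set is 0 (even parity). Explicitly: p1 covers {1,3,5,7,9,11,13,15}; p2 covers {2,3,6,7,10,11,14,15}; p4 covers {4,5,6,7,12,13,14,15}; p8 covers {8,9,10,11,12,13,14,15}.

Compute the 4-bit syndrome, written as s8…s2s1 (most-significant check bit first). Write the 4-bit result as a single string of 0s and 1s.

0000

s1 (pos 1,3,5,7,9,11,13,15): 0⊕0⊕1⊕1⊕1⊕0⊕1⊕0 = 0
s2 (pos 2,3,6,7,10,11,14,15): 0⊕0⊕0⊕1⊕0⊕0⊕1⊕0 = 0
s4 (pos 4,5,6,7,12,13,14,15): 1⊕1⊕0⊕1⊕1⊕1⊕1⊕0 = 0
s8 (pos 8,9,10,11,12,13,14,15): 0⊕1⊕0⊕0⊕1⊕1⊕1⊕0 = 0
Syndrome s8…s1 = 0000 → no error.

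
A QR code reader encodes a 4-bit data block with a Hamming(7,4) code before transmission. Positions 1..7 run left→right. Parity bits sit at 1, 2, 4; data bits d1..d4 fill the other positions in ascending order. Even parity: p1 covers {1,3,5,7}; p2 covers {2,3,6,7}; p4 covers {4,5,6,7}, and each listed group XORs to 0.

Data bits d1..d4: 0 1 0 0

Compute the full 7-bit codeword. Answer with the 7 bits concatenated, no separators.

1001100

Place data at non-parity positions: p1 p2 0 p4 1 0 0
p1 (pos 1,3,5,7): XOR of data positions = 0⊕1⊕0 = 1
p2 (pos 2,3,6,7): XOR of data positions = 0⊕0⊕0 = 0
p4 (pos 4,5,6,7): XOR of data positions = 1⊕0⊕0 = 1
Codeword: 1001100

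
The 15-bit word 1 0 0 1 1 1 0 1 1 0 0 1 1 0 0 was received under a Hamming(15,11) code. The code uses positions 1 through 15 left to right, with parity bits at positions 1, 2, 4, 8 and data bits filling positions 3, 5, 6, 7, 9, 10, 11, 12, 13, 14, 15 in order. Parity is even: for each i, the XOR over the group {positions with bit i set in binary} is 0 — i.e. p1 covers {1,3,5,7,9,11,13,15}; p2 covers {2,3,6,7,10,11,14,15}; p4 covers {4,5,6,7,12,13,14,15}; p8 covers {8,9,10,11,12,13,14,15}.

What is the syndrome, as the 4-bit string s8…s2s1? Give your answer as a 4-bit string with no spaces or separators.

s1 (pos 1,3,5,7,9,11,13,15): 1⊕0⊕1⊕0⊕1⊕0⊕1⊕0 = 0
s2 (pos 2,3,6,7,10,11,14,15): 0⊕0⊕1⊕0⊕0⊕0⊕0⊕0 = 1
s4 (pos 4,5,6,7,12,13,14,15): 1⊕1⊕1⊕0⊕1⊕1⊕0⊕0 = 1
s8 (pos 8,9,10,11,12,13,14,15): 1⊕1⊕0⊕0⊕1⊕1⊕0⊕0 = 0
Syndrome s8…s1 = 0110 → error at position 6.

0110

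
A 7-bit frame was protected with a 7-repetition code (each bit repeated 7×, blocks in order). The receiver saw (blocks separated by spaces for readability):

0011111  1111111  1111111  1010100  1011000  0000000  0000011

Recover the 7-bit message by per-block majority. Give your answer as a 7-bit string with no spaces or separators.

1110000

Block 1 (0011111): 5 ones → 1
Block 2 (1111111): 7 ones → 1
Block 3 (1111111): 7 ones → 1
Block 4 (1010100): 3 ones → 0
Block 5 (1011000): 3 ones → 0
Block 6 (0000000): 0 ones → 0
Block 7 (0000011): 2 ones → 0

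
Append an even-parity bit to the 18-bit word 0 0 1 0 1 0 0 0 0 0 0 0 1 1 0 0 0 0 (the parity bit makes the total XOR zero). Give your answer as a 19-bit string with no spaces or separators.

XOR of the 18 data bits: 0⊕0⊕1⊕0⊕1⊕0⊕0⊕0⊕0⊕0⊕0⊕0⊕1⊕1⊕0⊕0⊕0⊕0 = 0
Parity bit = 0 (so all 19 bits XOR to 0).

0010100000001100000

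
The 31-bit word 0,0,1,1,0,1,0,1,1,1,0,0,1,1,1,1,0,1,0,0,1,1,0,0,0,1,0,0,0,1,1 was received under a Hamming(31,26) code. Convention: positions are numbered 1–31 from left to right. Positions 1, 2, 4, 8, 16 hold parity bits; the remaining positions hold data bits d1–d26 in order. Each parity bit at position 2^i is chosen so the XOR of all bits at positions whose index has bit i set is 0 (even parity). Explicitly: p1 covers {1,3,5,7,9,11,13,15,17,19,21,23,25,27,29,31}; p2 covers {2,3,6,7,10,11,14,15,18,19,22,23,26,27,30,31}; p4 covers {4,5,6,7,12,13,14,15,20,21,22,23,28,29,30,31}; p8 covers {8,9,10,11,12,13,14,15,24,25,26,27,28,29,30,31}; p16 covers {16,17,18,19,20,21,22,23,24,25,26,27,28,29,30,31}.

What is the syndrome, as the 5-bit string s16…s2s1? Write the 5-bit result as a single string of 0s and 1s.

11100

s1 (pos 1,3,5,7,9,11,13,15,17,19,21,23,25,27,29,31): 0⊕1⊕0⊕0⊕1⊕0⊕1⊕1⊕0⊕0⊕1⊕0⊕0⊕0⊕0⊕1 = 0
s2 (pos 2,3,6,7,10,11,14,15,18,19,22,23,26,27,30,31): 0⊕1⊕1⊕0⊕1⊕0⊕1⊕1⊕1⊕0⊕1⊕0⊕1⊕0⊕1⊕1 = 0
s4 (pos 4,5,6,7,12,13,14,15,20,21,22,23,28,29,30,31): 1⊕0⊕1⊕0⊕0⊕1⊕1⊕1⊕0⊕1⊕1⊕0⊕0⊕0⊕1⊕1 = 1
s8 (pos 8,9,10,11,12,13,14,15,24,25,26,27,28,29,30,31): 1⊕1⊕1⊕0⊕0⊕1⊕1⊕1⊕0⊕0⊕1⊕0⊕0⊕0⊕1⊕1 = 1
s16 (pos 16,17,18,19,20,21,22,23,24,25,26,27,28,29,30,31): 1⊕0⊕1⊕0⊕0⊕1⊕1⊕0⊕0⊕0⊕1⊕0⊕0⊕0⊕1⊕1 = 1
Syndrome s16…s1 = 11100 → error at position 28.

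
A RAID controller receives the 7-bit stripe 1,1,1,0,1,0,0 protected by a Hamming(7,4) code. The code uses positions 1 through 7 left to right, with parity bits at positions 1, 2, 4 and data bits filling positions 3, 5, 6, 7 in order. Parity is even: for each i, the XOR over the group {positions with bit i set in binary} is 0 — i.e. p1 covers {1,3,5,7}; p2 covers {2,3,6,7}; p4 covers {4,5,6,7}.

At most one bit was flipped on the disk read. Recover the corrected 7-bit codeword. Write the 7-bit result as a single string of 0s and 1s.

1110000

s1 (pos 1,3,5,7): 1⊕1⊕1⊕0 = 1
s2 (pos 2,3,6,7): 1⊕1⊕0⊕0 = 0
s4 (pos 4,5,6,7): 0⊕1⊕0⊕0 = 1
Syndrome s4…s1 = 101 → error at position 5.
Flip position 5: 1110100 → 1110000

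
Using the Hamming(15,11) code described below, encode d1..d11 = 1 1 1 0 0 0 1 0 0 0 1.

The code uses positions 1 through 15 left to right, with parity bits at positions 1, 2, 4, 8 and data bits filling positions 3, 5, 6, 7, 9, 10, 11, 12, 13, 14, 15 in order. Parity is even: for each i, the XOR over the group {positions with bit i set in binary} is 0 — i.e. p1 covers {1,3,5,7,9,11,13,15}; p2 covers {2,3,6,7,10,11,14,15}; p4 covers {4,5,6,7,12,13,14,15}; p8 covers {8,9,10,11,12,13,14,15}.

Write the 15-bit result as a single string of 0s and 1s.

Place data at non-parity positions: p1 p2 1 p4 1 1 0 p8 0 0 1 0 0 0 1
p1 (pos 1,3,5,7,9,11,13,15): XOR of data positions = 1⊕1⊕0⊕0⊕1⊕0⊕1 = 0
p2 (pos 2,3,6,7,10,11,14,15): XOR of data positions = 1⊕1⊕0⊕0⊕1⊕0⊕1 = 0
p4 (pos 4,5,6,7,12,13,14,15): XOR of data positions = 1⊕1⊕0⊕0⊕0⊕0⊕1 = 1
p8 (pos 8,9,10,11,12,13,14,15): XOR of data positions = 0⊕0⊕1⊕0⊕0⊕0⊕1 = 0
Codeword: 001111000010001

001111000010001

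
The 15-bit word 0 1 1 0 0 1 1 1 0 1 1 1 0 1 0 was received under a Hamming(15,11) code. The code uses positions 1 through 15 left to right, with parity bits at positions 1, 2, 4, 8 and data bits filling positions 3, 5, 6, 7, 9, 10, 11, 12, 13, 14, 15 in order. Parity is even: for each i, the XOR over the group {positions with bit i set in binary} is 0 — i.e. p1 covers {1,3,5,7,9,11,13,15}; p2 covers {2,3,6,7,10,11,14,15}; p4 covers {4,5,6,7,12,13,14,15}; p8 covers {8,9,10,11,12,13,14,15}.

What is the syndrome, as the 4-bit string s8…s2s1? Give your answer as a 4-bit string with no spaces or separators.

s1 (pos 1,3,5,7,9,11,13,15): 0⊕1⊕0⊕1⊕0⊕1⊕0⊕0 = 1
s2 (pos 2,3,6,7,10,11,14,15): 1⊕1⊕1⊕1⊕1⊕1⊕1⊕0 = 1
s4 (pos 4,5,6,7,12,13,14,15): 0⊕0⊕1⊕1⊕1⊕0⊕1⊕0 = 0
s8 (pos 8,9,10,11,12,13,14,15): 1⊕0⊕1⊕1⊕1⊕0⊕1⊕0 = 1
Syndrome s8…s1 = 1011 → error at position 11.

1011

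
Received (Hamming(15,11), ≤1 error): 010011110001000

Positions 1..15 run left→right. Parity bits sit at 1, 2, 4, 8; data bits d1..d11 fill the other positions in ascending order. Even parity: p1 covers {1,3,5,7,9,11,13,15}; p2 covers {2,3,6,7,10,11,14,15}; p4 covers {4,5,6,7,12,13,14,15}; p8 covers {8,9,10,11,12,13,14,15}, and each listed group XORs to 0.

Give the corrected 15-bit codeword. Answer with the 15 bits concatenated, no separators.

000011110001000

s1 (pos 1,3,5,7,9,11,13,15): 0⊕0⊕1⊕1⊕0⊕0⊕0⊕0 = 0
s2 (pos 2,3,6,7,10,11,14,15): 1⊕0⊕1⊕1⊕0⊕0⊕0⊕0 = 1
s4 (pos 4,5,6,7,12,13,14,15): 0⊕1⊕1⊕1⊕1⊕0⊕0⊕0 = 0
s8 (pos 8,9,10,11,12,13,14,15): 1⊕0⊕0⊕0⊕1⊕0⊕0⊕0 = 0
Syndrome s8…s1 = 0010 → error at position 2.
Flip position 2: 010011110001000 → 000011110001000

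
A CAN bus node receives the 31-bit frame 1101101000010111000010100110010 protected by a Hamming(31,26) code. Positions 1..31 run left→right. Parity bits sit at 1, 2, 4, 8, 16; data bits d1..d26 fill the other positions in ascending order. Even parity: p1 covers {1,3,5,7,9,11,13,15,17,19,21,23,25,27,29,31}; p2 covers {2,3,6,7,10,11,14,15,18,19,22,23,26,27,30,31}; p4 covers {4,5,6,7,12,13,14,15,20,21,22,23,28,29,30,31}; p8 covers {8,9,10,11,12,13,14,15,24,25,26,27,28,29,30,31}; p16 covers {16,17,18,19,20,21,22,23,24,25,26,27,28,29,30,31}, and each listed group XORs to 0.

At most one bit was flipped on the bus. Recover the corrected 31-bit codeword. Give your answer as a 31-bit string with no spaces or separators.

1101001000010111000010100110010

s1 (pos 1,3,5,7,9,11,13,15,17,19,21,23,25,27,29,31): 1⊕0⊕1⊕1⊕0⊕0⊕0⊕1⊕0⊕0⊕1⊕1⊕0⊕1⊕0⊕0 = 1
s2 (pos 2,3,6,7,10,11,14,15,18,19,22,23,26,27,30,31): 1⊕0⊕0⊕1⊕0⊕0⊕1⊕1⊕0⊕0⊕0⊕1⊕1⊕1⊕1⊕0 = 0
s4 (pos 4,5,6,7,12,13,14,15,20,21,22,23,28,29,30,31): 1⊕1⊕0⊕1⊕1⊕0⊕1⊕1⊕0⊕1⊕0⊕1⊕0⊕0⊕1⊕0 = 1
s8 (pos 8,9,10,11,12,13,14,15,24,25,26,27,28,29,30,31): 0⊕0⊕0⊕0⊕1⊕0⊕1⊕1⊕0⊕0⊕1⊕1⊕0⊕0⊕1⊕0 = 0
s16 (pos 16,17,18,19,20,21,22,23,24,25,26,27,28,29,30,31): 1⊕0⊕0⊕0⊕0⊕1⊕0⊕1⊕0⊕0⊕1⊕1⊕0⊕0⊕1⊕0 = 0
Syndrome s16…s1 = 00101 → error at position 5.
Flip position 5: 1101101000010111000010100110010 → 1101001000010111000010100110010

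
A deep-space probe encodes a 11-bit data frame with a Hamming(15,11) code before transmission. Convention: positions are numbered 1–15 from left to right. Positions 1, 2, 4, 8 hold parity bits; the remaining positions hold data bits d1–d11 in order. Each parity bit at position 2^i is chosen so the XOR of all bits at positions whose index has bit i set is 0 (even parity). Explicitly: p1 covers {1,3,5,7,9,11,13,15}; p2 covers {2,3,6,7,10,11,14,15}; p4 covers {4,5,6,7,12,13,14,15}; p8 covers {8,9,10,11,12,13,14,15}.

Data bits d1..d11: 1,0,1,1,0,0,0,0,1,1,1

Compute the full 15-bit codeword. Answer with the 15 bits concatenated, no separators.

Place data at non-parity positions: p1 p2 1 p4 0 1 1 p8 0 0 0 0 1 1 1
p1 (pos 1,3,5,7,9,11,13,15): XOR of data positions = 1⊕0⊕1⊕0⊕0⊕1⊕1 = 0
p2 (pos 2,3,6,7,10,11,14,15): XOR of data positions = 1⊕1⊕1⊕0⊕0⊕1⊕1 = 1
p4 (pos 4,5,6,7,12,13,14,15): XOR of data positions = 0⊕1⊕1⊕0⊕1⊕1⊕1 = 1
p8 (pos 8,9,10,11,12,13,14,15): XOR of data positions = 0⊕0⊕0⊕0⊕1⊕1⊕1 = 1
Codeword: 011101110000111

011101110000111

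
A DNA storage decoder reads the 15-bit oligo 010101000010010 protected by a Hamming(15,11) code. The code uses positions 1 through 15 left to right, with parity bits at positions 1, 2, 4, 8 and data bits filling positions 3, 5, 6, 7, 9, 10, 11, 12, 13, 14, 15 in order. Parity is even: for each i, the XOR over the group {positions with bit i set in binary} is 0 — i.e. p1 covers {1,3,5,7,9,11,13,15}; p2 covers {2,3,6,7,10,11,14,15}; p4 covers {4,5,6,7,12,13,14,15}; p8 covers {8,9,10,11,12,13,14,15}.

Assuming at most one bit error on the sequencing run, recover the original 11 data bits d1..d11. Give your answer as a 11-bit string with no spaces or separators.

01100010010

s1 (pos 1,3,5,7,9,11,13,15): 0⊕0⊕0⊕0⊕0⊕1⊕0⊕0 = 1
s2 (pos 2,3,6,7,10,11,14,15): 1⊕0⊕1⊕0⊕0⊕1⊕1⊕0 = 0
s4 (pos 4,5,6,7,12,13,14,15): 1⊕0⊕1⊕0⊕0⊕0⊕1⊕0 = 1
s8 (pos 8,9,10,11,12,13,14,15): 0⊕0⊕0⊕1⊕0⊕0⊕1⊕0 = 0
Syndrome s8…s1 = 0101 → error at position 5.
Flip position 5: 010101000010010 → 010111000010010
Read data bits from positions 3,5,6,7,9,10,11,12,13,14,15: 01100010010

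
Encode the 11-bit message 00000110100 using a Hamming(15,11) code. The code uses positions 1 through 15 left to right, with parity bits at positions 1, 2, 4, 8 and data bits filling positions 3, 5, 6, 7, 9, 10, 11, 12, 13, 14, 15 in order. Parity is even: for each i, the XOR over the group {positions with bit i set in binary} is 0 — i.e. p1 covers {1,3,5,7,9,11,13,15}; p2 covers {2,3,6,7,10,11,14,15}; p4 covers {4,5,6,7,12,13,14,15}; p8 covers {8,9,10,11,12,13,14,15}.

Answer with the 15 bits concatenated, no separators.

Place data at non-parity positions: p1 p2 0 p4 0 0 0 p8 0 1 1 0 1 0 0
p1 (pos 1,3,5,7,9,11,13,15): XOR of data positions = 0⊕0⊕0⊕0⊕1⊕1⊕0 = 0
p2 (pos 2,3,6,7,10,11,14,15): XOR of data positions = 0⊕0⊕0⊕1⊕1⊕0⊕0 = 0
p4 (pos 4,5,6,7,12,13,14,15): XOR of data positions = 0⊕0⊕0⊕0⊕1⊕0⊕0 = 1
p8 (pos 8,9,10,11,12,13,14,15): XOR of data positions = 0⊕1⊕1⊕0⊕1⊕0⊕0 = 1
Codeword: 000100010110100

000100010110100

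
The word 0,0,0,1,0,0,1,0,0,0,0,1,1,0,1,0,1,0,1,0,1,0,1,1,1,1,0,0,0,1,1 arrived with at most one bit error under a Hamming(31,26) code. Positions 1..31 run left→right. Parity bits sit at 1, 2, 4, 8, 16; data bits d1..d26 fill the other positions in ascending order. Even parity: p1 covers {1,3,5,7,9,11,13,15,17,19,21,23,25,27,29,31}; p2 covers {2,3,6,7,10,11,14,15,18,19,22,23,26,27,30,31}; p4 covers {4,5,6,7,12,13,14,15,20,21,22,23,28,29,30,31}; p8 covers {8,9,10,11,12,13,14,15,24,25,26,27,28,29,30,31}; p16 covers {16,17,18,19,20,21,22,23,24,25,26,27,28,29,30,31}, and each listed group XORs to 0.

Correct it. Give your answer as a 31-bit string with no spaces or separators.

s1 (pos 1,3,5,7,9,11,13,15,17,19,21,23,25,27,29,31): 0⊕0⊕0⊕1⊕0⊕0⊕1⊕1⊕1⊕1⊕1⊕1⊕1⊕0⊕0⊕1 = 1
s2 (pos 2,3,6,7,10,11,14,15,18,19,22,23,26,27,30,31): 0⊕0⊕0⊕1⊕0⊕0⊕0⊕1⊕0⊕1⊕0⊕1⊕1⊕0⊕1⊕1 = 1
s4 (pos 4,5,6,7,12,13,14,15,20,21,22,23,28,29,30,31): 1⊕0⊕0⊕1⊕1⊕1⊕0⊕1⊕0⊕1⊕0⊕1⊕0⊕0⊕1⊕1 = 1
s8 (pos 8,9,10,11,12,13,14,15,24,25,26,27,28,29,30,31): 0⊕0⊕0⊕0⊕1⊕1⊕0⊕1⊕1⊕1⊕1⊕0⊕0⊕0⊕1⊕1 = 0
s16 (pos 16,17,18,19,20,21,22,23,24,25,26,27,28,29,30,31): 0⊕1⊕0⊕1⊕0⊕1⊕0⊕1⊕1⊕1⊕1⊕0⊕0⊕0⊕1⊕1 = 1
Syndrome s16…s1 = 10111 → error at position 23.
Flip position 23: 0001001000011010101010111100011 → 0001001000011010101010011100011

0001001000011010101010011100011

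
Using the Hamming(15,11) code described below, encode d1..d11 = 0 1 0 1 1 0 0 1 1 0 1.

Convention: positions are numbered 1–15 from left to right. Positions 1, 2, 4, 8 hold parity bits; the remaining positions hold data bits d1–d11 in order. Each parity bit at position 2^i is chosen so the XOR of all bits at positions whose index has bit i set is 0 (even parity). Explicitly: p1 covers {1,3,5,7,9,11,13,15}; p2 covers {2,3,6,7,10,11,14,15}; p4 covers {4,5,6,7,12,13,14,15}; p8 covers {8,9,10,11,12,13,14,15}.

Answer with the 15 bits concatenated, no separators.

Place data at non-parity positions: p1 p2 0 p4 1 0 1 p8 1 0 0 1 1 0 1
p1 (pos 1,3,5,7,9,11,13,15): XOR of data positions = 0⊕1⊕1⊕1⊕0⊕1⊕1 = 1
p2 (pos 2,3,6,7,10,11,14,15): XOR of data positions = 0⊕0⊕1⊕0⊕0⊕0⊕1 = 0
p4 (pos 4,5,6,7,12,13,14,15): XOR of data positions = 1⊕0⊕1⊕1⊕1⊕0⊕1 = 1
p8 (pos 8,9,10,11,12,13,14,15): XOR of data positions = 1⊕0⊕0⊕1⊕1⊕0⊕1 = 0
Codeword: 100110101001101

100110101001101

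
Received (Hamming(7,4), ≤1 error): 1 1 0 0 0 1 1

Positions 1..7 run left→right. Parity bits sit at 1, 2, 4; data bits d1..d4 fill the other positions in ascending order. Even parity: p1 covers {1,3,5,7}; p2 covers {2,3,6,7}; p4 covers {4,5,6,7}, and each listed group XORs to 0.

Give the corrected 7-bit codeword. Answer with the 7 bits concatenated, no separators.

1000011

s1 (pos 1,3,5,7): 1⊕0⊕0⊕1 = 0
s2 (pos 2,3,6,7): 1⊕0⊕1⊕1 = 1
s4 (pos 4,5,6,7): 0⊕0⊕1⊕1 = 0
Syndrome s4…s1 = 010 → error at position 2.
Flip position 2: 1100011 → 1000011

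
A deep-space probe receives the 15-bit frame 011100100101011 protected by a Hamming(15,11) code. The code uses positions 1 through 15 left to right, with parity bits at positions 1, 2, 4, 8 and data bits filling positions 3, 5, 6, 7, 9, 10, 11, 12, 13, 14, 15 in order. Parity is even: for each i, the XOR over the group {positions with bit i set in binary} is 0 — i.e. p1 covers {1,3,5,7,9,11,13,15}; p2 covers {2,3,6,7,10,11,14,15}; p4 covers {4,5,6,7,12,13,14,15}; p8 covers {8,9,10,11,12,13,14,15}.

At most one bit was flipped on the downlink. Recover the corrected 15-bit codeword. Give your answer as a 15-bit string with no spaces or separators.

s1 (pos 1,3,5,7,9,11,13,15): 0⊕1⊕0⊕1⊕0⊕0⊕0⊕1 = 1
s2 (pos 2,3,6,7,10,11,14,15): 1⊕1⊕0⊕1⊕1⊕0⊕1⊕1 = 0
s4 (pos 4,5,6,7,12,13,14,15): 1⊕0⊕0⊕1⊕1⊕0⊕1⊕1 = 1
s8 (pos 8,9,10,11,12,13,14,15): 0⊕0⊕1⊕0⊕1⊕0⊕1⊕1 = 0
Syndrome s8…s1 = 0101 → error at position 5.
Flip position 5: 011100100101011 → 011110100101011

011110100101011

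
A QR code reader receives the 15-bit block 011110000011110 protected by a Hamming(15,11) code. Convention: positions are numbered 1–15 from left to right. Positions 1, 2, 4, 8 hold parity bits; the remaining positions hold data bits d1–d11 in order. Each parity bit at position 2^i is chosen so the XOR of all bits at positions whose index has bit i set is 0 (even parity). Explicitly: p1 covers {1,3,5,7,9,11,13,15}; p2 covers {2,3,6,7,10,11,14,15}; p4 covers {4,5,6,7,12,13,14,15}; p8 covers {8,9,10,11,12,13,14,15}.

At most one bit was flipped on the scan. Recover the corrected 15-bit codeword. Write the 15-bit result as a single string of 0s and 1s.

011010000011110

s1 (pos 1,3,5,7,9,11,13,15): 0⊕1⊕1⊕0⊕0⊕1⊕1⊕0 = 0
s2 (pos 2,3,6,7,10,11,14,15): 1⊕1⊕0⊕0⊕0⊕1⊕1⊕0 = 0
s4 (pos 4,5,6,7,12,13,14,15): 1⊕1⊕0⊕0⊕1⊕1⊕1⊕0 = 1
s8 (pos 8,9,10,11,12,13,14,15): 0⊕0⊕0⊕1⊕1⊕1⊕1⊕0 = 0
Syndrome s8…s1 = 0100 → error at position 4.
Flip position 4: 011110000011110 → 011010000011110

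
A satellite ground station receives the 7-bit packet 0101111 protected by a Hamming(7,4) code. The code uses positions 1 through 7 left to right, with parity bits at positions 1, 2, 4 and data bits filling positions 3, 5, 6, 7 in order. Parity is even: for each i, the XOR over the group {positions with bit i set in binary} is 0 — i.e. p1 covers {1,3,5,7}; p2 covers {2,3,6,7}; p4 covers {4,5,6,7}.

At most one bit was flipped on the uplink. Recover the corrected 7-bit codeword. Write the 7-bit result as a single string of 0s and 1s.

0001111

s1 (pos 1,3,5,7): 0⊕0⊕1⊕1 = 0
s2 (pos 2,3,6,7): 1⊕0⊕1⊕1 = 1
s4 (pos 4,5,6,7): 1⊕1⊕1⊕1 = 0
Syndrome s4…s1 = 010 → error at position 2.
Flip position 2: 0101111 → 0001111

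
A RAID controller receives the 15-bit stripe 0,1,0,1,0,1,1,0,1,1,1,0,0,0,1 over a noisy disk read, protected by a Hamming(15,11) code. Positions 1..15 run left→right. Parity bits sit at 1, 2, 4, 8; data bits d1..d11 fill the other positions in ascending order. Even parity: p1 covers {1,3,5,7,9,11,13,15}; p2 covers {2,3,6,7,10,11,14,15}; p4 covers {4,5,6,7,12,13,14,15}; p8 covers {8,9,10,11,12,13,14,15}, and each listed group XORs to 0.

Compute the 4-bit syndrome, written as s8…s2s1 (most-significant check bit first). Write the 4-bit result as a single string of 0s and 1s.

0000

s1 (pos 1,3,5,7,9,11,13,15): 0⊕0⊕0⊕1⊕1⊕1⊕0⊕1 = 0
s2 (pos 2,3,6,7,10,11,14,15): 1⊕0⊕1⊕1⊕1⊕1⊕0⊕1 = 0
s4 (pos 4,5,6,7,12,13,14,15): 1⊕0⊕1⊕1⊕0⊕0⊕0⊕1 = 0
s8 (pos 8,9,10,11,12,13,14,15): 0⊕1⊕1⊕1⊕0⊕0⊕0⊕1 = 0
Syndrome s8…s1 = 0000 → no error.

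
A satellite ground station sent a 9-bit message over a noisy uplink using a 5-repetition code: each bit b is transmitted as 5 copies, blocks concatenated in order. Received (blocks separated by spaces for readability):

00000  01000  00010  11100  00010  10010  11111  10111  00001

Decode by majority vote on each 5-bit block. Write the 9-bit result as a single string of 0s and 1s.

000100110

Block 1 (00000): 0 ones → 0
Block 2 (01000): 1 one → 0
Block 3 (00010): 1 one → 0
Block 4 (11100): 3 ones → 1
Block 5 (00010): 1 one → 0
Block 6 (10010): 2 ones → 0
Block 7 (11111): 5 ones → 1
Block 8 (10111): 4 ones → 1
Block 9 (00001): 1 one → 0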